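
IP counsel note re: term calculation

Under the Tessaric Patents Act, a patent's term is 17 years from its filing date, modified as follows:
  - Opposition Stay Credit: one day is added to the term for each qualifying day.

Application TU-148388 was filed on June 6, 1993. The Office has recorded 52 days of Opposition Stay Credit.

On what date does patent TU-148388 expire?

Base term: filing date + 17 years → 6 June 2010.
Opposition Stay Credit: +52 days → 28 July 2010.

2010-07-28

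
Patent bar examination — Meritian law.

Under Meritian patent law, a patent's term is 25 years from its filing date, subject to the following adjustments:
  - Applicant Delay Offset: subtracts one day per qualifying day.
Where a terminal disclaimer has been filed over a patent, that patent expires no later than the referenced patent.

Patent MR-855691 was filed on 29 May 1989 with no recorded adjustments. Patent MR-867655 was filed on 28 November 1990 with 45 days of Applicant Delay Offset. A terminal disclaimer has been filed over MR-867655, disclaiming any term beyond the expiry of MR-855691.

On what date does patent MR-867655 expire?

Natural term of MR-867655:
  Base: filing + 25 years → 28 November 2015.
  Applicant Delay Offset: −45 days → 14 October 2015.
Expiry of referenced patent MR-855691:
  Base: filing + 25 years → 29 May 2014.
Terminal disclaimer: MR-867655 expires on the earlier of 14 October 2015 and 29 May 2014.

2014-05-29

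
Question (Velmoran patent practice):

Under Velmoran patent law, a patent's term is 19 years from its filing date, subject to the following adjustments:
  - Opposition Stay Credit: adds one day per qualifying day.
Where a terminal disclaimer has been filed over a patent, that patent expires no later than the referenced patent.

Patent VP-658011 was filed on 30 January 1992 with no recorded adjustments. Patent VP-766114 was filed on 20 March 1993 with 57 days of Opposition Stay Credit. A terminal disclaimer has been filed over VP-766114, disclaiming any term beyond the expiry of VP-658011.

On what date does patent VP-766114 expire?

Natural term of VP-766114:
  Base: filing + 19 years → 20 March 2012.
  Opposition Stay Credit: +57 days → 16 May 2012.
Expiry of referenced patent VP-658011:
  Base: filing + 19 years → 30 January 2011.
Terminal disclaimer: VP-766114 expires on the earlier of 16 May 2012 and 30 January 2011.

January 30, 2011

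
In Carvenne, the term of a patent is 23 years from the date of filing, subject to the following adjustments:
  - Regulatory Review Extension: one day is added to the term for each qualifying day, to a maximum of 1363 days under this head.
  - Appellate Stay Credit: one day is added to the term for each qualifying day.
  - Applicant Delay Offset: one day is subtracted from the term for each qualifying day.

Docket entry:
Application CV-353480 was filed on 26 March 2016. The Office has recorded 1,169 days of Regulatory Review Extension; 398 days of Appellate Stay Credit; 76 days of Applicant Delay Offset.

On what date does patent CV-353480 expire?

Base term: filing date + 23 years → 26 March 2039.
Regulatory Review Extension: 1169 days (within the 1363-day cap) → +1169 days → 7 June 2042.
Appellate Stay Credit: +398 days → 10 July 2043.
Applicant Delay Offset: −76 days → 25 April 2043.

2043-04-25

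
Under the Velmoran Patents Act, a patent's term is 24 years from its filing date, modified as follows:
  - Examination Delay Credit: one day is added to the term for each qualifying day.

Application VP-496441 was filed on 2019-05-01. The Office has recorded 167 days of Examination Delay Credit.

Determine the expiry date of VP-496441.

2043-10-15

Base term: filing date + 24 years → 1 May 2043.
Examination Delay Credit: +167 days → 15 October 2043.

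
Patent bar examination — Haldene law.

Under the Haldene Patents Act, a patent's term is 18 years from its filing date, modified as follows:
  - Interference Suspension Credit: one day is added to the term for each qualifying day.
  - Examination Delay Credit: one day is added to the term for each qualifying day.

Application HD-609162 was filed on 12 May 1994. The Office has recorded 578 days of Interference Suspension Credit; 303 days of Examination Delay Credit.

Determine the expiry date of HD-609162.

Base term: filing date + 18 years → 12 May 2012.
Interference Suspension Credit: +578 days → 11 December 2013.
Examination Delay Credit: +303 days → 10 October 2014.

October 10, 2014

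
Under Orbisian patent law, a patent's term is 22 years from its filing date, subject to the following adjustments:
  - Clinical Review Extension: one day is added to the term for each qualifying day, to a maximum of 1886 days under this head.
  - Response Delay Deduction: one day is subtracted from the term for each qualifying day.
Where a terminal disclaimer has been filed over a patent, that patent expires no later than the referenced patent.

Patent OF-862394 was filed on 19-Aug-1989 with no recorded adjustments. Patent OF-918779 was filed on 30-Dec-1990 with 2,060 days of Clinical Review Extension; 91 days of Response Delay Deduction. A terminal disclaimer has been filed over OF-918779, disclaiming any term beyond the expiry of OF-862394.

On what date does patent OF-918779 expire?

Natural term of OF-918779:
  Base: filing + 22 years → 30 December 2012.
  Clinical Review Extension: 2060 days claimed exceeds the 1886-day cap, so +1886 days → 28 February 2018.
  Response Delay Deduction: −91 days → 29 November 2017.
Expiry of referenced patent OF-862394:
  Base: filing + 22 years → 19 August 2011.
Terminal disclaimer: OF-918779 expires on the earlier of 29 November 2017 and 19 August 2011.

2011-08-19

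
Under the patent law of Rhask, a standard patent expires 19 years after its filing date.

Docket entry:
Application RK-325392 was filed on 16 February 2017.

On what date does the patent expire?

2036-02-16

Filing date + 19 years → 16 February 2036.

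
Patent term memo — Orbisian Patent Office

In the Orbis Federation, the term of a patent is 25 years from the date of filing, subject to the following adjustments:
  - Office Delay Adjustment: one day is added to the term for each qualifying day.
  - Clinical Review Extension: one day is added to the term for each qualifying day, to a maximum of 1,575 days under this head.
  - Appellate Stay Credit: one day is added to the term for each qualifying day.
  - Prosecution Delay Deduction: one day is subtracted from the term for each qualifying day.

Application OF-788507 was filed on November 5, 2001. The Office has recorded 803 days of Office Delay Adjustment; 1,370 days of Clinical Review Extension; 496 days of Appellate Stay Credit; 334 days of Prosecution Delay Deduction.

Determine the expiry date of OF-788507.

March 28, 2033

Base term: filing date + 25 years → 5 November 2026.
Office Delay Adjustment: +803 days → 16 January 2029.
Clinical Review Extension: 1370 days (within the 1575-day cap) → +1370 days → 17 October 2032.
Appellate Stay Credit: +496 days → 25 February 2034.
Prosecution Delay Deduction: −334 days → 28 March 2033.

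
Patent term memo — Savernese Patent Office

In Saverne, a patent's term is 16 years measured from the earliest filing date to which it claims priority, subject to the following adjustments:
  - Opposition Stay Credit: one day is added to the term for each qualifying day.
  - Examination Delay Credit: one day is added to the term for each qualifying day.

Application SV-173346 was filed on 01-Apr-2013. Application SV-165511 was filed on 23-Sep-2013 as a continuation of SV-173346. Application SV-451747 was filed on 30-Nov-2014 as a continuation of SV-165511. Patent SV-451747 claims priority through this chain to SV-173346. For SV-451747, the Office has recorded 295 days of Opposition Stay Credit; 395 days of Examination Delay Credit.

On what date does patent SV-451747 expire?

2031-02-20

Earliest priority filing: 1 April 2013.
Base term: 1 April 2013 + 16 years → 1 April 2029.
Opposition Stay Credit: +295 days → 21 January 2030.
Examination Delay Credit: +395 days → 20 February 2031.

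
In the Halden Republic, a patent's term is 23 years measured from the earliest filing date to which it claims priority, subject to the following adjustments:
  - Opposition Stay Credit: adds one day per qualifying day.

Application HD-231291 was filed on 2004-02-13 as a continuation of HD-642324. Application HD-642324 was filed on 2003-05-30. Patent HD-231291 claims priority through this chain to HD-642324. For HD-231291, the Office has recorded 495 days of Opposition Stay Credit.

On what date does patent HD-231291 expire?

Earliest priority filing: 30 May 2003.
Base term: 30 May 2003 + 23 years → 30 May 2026.
Opposition Stay Credit: +495 days → 7 October 2027.

October 7, 2027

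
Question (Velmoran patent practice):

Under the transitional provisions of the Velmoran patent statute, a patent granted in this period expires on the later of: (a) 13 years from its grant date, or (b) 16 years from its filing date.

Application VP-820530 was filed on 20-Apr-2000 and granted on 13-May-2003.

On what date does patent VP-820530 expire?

2016-05-13

(a) grant + 13 years → 13 May 2016.
(b) filing + 16 years → 20 April 2016.
Later of the two: 13 May 2016.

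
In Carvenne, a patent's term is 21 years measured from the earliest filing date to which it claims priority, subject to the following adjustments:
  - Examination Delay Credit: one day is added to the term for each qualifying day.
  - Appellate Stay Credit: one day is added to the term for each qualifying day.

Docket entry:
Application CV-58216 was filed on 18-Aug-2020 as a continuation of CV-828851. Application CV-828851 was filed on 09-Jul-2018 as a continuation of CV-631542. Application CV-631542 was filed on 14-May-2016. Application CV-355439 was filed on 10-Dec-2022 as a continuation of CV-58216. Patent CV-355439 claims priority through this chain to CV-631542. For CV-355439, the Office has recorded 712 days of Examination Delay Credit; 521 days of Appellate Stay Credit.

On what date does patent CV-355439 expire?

Earliest priority filing: 14 May 2016.
Base term: 14 May 2016 + 21 years → 14 May 2037.
Examination Delay Credit: +712 days → 26 April 2039.
Appellate Stay Credit: +521 days → 28 September 2040.

September 28, 2040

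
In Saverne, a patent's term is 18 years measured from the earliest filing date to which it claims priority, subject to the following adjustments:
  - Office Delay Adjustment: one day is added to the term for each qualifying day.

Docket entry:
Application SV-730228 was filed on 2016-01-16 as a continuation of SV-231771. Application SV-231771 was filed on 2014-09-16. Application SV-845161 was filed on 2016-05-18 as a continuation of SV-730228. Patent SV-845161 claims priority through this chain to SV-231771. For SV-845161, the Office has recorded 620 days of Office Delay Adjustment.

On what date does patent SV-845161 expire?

2034-05-29

Earliest priority filing: 16 September 2014.
Base term: 16 September 2014 + 18 years → 16 September 2032.
Office Delay Adjustment: +620 days → 29 May 2034.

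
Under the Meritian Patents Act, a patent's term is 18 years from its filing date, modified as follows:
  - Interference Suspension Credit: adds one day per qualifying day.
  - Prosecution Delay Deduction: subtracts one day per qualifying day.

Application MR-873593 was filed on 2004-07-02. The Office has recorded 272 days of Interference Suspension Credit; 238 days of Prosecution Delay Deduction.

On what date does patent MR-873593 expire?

2022-08-05

Base term: filing date + 18 years → 2 July 2022.
Interference Suspension Credit: +272 days → 31 March 2023.
Prosecution Delay Deduction: −238 days → 5 August 2022.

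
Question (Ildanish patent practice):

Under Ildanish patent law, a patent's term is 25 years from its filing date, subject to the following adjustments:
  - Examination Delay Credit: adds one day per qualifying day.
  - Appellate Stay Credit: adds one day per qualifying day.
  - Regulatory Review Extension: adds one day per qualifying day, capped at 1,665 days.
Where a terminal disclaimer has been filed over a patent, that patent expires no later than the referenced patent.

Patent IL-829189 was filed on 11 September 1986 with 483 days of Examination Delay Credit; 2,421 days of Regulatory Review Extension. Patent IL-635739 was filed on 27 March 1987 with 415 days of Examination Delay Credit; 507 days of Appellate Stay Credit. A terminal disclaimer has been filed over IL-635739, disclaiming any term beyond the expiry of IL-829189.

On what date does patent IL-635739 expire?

2014-10-05

Natural term of IL-635739:
  Base: filing + 25 years → 27 March 2012.
  Examination Delay Credit: +415 days → 16 May 2013.
  Appellate Stay Credit: +507 days → 5 October 2014.
Expiry of referenced patent IL-829189:
  Base: filing + 25 years → 11 September 2011.
  Examination Delay Credit: +483 days → 6 January 2013.
  Regulatory Review Extension: 2421 days claimed exceeds the 1665-day cap, so +1665 days → 29 July 2017.
Terminal disclaimer: IL-635739 expires on the earlier of 5 October 2014 and 29 July 2017.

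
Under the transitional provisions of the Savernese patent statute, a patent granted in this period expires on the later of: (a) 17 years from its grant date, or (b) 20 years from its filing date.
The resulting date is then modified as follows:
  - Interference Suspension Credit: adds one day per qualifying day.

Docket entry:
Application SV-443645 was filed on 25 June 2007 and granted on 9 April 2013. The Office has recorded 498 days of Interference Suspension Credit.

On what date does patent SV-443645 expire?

August 20, 2031

(a) grant + 17 years → 9 April 2030.
(b) filing + 20 years → 25 June 2027.
Later of the two: 9 April 2030.
Interference Suspension Credit: +498 days → 20 August 2031.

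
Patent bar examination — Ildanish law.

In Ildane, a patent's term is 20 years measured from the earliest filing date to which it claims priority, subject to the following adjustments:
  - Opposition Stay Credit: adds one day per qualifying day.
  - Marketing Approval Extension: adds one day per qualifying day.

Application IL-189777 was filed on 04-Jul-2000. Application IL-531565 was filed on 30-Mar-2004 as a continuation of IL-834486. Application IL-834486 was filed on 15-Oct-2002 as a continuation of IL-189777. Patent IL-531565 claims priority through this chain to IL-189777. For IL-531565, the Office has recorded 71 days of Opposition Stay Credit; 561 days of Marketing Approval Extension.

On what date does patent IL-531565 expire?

Earliest priority filing: 4 July 2000.
Base term: 4 July 2000 + 20 years → 4 July 2020.
Opposition Stay Credit: +71 days → 13 September 2020.
Marketing Approval Extension: +561 days → 28 March 2022.

2022-03-28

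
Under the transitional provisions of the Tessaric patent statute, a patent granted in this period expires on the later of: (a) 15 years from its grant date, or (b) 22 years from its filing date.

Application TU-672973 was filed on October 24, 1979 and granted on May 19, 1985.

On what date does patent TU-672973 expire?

(a) grant + 15 years → 19 May 2000.
(b) filing + 22 years → 24 October 2001.
Later of the two: 24 October 2001.

October 24, 2001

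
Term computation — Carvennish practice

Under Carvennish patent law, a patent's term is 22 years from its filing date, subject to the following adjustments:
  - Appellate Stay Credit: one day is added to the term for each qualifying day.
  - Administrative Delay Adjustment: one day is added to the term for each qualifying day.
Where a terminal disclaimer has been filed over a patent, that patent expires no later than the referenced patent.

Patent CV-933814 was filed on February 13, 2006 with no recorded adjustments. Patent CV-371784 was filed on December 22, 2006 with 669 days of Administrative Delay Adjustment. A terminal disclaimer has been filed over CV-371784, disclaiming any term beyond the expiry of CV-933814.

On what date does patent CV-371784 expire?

2028-02-13

Natural term of CV-371784:
  Base: filing + 22 years → 22 December 2028.
  Administrative Delay Adjustment: +669 days → 22 October 2030.
Expiry of referenced patent CV-933814:
  Base: filing + 22 years → 13 February 2028.
Terminal disclaimer: CV-371784 expires on the earlier of 22 October 2030 and 13 February 2028.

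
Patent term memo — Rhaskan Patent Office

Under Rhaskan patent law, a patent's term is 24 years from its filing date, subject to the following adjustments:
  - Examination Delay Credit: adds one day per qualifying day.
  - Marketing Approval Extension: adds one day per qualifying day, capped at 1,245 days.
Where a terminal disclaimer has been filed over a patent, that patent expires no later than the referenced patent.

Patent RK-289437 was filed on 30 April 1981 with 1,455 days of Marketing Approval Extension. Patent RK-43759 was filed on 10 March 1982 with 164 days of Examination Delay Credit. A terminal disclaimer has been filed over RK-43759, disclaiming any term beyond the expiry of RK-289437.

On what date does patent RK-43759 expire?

August 21, 2006

Natural term of RK-43759:
  Base: filing + 24 years → 10 March 2006.
  Examination Delay Credit: +164 days → 21 August 2006.
Expiry of referenced patent RK-289437:
  Base: filing + 24 years → 30 April 2005.
  Marketing Approval Extension: 1455 days claimed exceeds the 1245-day cap, so +1245 days → 26 September 2008.
Terminal disclaimer: RK-43759 expires on the earlier of 21 August 2006 and 26 September 2008.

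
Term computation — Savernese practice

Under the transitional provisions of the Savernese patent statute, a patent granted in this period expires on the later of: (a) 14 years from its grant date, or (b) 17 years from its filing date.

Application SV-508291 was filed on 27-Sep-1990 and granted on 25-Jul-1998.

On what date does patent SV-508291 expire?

2012-07-25

(a) grant + 14 years → 25 July 2012.
(b) filing + 17 years → 27 September 2007.
Later of the two: 25 July 2012.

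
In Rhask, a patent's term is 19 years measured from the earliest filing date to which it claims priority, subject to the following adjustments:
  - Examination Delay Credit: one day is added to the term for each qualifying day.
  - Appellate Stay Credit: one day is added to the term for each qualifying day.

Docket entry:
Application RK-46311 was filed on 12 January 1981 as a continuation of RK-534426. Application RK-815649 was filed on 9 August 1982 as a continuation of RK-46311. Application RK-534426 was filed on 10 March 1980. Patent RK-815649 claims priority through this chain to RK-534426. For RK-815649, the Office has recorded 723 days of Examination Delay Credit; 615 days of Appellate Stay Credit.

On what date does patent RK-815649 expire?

2002-11-07

Earliest priority filing: 10 March 1980.
Base term: 10 March 1980 + 19 years → 10 March 1999.
Examination Delay Credit: +723 days → 2 March 2001.
Appellate Stay Credit: +615 days → 7 November 2002.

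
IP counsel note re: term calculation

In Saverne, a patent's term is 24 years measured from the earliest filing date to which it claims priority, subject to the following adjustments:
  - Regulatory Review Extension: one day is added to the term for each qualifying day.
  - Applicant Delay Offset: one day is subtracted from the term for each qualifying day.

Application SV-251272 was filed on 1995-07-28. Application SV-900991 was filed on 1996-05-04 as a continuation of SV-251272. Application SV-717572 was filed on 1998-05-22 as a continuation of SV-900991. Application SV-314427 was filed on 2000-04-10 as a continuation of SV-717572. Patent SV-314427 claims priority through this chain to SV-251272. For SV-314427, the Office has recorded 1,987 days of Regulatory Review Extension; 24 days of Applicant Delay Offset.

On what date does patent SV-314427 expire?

Earliest priority filing: 28 July 1995.
Base term: 28 July 1995 + 24 years → 28 July 2019.
Regulatory Review Extension: +1987 days → 4 January 2025.
Applicant Delay Offset: −24 days → 11 December 2024.

December 11, 2024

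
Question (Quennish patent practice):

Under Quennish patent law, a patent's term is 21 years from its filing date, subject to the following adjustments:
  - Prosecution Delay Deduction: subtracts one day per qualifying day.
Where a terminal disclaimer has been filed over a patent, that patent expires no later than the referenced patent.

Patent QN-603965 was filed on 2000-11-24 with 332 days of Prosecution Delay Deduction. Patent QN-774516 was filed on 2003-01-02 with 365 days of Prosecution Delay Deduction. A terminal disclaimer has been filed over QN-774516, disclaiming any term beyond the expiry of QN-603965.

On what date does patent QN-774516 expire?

Natural term of QN-774516:
  Base: filing + 21 years → 2 January 2024.
  Prosecution Delay Deduction: −365 days → 2 January 2023.
Expiry of referenced patent QN-603965:
  Base: filing + 21 years → 24 November 2021.
  Prosecution Delay Deduction: −332 days → 27 December 2020.
Terminal disclaimer: QN-774516 expires on the earlier of 2 January 2023 and 27 December 2020.

December 27, 2020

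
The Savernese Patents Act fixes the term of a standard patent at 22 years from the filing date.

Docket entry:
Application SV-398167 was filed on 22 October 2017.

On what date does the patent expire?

2039-10-22

Filing date + 22 years → 22 October 2039.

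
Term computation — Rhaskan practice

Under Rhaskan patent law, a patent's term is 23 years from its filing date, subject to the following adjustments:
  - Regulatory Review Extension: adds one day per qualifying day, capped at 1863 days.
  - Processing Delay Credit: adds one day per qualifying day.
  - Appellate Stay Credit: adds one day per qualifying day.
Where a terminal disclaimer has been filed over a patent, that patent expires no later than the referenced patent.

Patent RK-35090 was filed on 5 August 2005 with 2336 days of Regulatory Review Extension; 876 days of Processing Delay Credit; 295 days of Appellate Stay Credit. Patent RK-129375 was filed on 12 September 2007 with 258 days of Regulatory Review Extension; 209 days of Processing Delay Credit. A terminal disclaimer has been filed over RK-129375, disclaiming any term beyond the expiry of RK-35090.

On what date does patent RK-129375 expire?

Natural term of RK-129375:
  Base: filing + 23 years → 12 September 2030.
  Regulatory Review Extension: 258 days (within the 1863-day cap) → +258 days → 28 May 2031.
  Processing Delay Credit: +209 days → 23 December 2031.
Expiry of referenced patent RK-35090:
  Base: filing + 23 years → 5 August 2028.
  Regulatory Review Extension: 2336 days claimed exceeds the 1863-day cap, so +1863 days → 11 September 2033.
  Processing Delay Credit: +876 days → 4 February 2036.
  Appellate Stay Credit: +295 days → 25 November 2036.
Terminal disclaimer: RK-129375 expires on the earlier of 23 December 2031 and 25 November 2036.

2031-12-23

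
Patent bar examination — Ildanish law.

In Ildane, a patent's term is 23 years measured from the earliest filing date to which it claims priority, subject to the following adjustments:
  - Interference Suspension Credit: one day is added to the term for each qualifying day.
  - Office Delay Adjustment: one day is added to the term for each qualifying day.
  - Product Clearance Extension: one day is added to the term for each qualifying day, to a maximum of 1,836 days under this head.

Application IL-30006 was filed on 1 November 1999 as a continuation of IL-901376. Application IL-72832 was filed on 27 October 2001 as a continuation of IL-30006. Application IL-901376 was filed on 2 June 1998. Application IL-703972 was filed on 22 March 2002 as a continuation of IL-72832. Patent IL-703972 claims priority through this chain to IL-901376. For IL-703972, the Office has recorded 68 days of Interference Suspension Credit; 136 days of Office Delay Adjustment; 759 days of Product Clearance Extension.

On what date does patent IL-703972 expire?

January 21, 2024

Earliest priority filing: 2 June 1998.
Base term: 2 June 1998 + 23 years → 2 June 2021.
Interference Suspension Credit: +68 days → 9 August 2021.
Office Delay Adjustment: +136 days → 23 December 2021.
Product Clearance Extension: 759 days (within the 1836-day cap) → +759 days → 21 January 2024.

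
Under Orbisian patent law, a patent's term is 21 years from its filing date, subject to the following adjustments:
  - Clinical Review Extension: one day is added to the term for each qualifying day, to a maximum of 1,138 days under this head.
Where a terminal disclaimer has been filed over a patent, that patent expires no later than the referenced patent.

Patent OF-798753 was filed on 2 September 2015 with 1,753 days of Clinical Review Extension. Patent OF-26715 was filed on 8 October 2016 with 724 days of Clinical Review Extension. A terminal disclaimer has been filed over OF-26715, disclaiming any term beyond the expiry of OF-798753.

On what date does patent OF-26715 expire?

Natural term of OF-26715:
  Base: filing + 21 years → 8 October 2037.
  Clinical Review Extension: 724 days (within the 1138-day cap) → +724 days → 2 October 2039.
Expiry of referenced patent OF-798753:
  Base: filing + 21 years → 2 September 2036.
  Clinical Review Extension: 1753 days claimed exceeds the 1138-day cap, so +1138 days → 15 October 2039.
Terminal disclaimer: OF-26715 expires on the earlier of 2 October 2039 and 15 October 2039.

October 2, 2039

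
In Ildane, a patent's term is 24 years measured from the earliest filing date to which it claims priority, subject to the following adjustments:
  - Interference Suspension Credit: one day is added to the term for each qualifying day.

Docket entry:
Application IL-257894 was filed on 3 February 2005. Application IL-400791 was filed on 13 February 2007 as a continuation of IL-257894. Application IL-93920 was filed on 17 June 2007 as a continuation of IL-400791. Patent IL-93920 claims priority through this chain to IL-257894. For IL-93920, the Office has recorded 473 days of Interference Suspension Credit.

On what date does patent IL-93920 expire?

Earliest priority filing: 3 February 2005.
Base term: 3 February 2005 + 24 years → 3 February 2029.
Interference Suspension Credit: +473 days → 22 May 2030.

May 22, 2030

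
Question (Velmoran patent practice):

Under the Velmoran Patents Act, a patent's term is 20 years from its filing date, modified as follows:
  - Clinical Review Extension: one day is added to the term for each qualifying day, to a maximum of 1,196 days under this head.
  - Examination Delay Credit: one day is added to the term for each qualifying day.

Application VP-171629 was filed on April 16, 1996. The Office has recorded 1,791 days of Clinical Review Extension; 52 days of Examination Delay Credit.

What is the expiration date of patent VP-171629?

Base term: filing date + 20 years → 16 April 2016.
Clinical Review Extension: 1791 days claimed exceeds the 1196-day cap, so +1196 days → 26 July 2019.
Examination Delay Credit: +52 days → 16 September 2019.

September 16, 2019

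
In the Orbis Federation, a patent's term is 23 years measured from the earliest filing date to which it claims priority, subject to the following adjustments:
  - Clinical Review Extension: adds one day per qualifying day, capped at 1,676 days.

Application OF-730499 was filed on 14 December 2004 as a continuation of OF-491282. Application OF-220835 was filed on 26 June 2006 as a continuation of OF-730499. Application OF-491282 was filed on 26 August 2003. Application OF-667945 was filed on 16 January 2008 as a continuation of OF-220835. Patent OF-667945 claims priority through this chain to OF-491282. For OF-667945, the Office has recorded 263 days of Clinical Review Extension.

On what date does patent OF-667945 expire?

Earliest priority filing: 26 August 2003.
Base term: 26 August 2003 + 23 years → 26 August 2026.
Clinical Review Extension: 263 days (within the 1676-day cap) → +263 days → 16 May 2027.

May 16, 2027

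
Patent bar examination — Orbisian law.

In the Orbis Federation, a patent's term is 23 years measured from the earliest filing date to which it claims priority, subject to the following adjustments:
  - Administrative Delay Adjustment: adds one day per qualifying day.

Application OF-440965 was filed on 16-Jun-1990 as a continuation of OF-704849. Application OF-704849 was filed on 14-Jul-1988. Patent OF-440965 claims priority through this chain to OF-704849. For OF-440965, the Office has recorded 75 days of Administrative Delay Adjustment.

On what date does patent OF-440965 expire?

September 27, 2011

Earliest priority filing: 14 July 1988.
Base term: 14 July 1988 + 23 years → 14 July 2011.
Administrative Delay Adjustment: +75 days → 27 September 2011.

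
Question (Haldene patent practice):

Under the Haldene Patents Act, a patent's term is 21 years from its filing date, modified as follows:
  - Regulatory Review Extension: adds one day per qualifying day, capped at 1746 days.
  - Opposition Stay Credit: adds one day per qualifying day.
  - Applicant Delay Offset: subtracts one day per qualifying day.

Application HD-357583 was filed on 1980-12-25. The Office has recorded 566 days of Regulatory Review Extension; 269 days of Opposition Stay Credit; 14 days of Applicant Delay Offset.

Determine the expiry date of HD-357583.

Base term: filing date + 21 years → 25 December 2001.
Regulatory Review Extension: 566 days (within the 1746-day cap) → +566 days → 14 July 2003.
Opposition Stay Credit: +269 days → 8 April 2004.
Applicant Delay Offset: −14 days → 25 March 2004.

2004-03-25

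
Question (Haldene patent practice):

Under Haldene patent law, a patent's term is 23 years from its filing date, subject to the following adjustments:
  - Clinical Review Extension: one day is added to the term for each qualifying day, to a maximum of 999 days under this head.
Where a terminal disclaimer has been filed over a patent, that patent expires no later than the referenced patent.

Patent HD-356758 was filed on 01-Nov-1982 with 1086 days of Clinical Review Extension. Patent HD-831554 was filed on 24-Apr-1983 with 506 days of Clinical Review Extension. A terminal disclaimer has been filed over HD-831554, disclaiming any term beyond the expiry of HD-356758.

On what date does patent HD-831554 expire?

Natural term of HD-831554:
  Base: filing + 23 years → 24 April 2006.
  Clinical Review Extension: 506 days (within the 999-day cap) → +506 days → 12 September 2007.
Expiry of referenced patent HD-356758:
  Base: filing + 23 years → 1 November 2005.
  Clinical Review Extension: 1086 days claimed exceeds the 999-day cap, so +999 days → 27 July 2008.
Terminal disclaimer: HD-831554 expires on the earlier of 12 September 2007 and 27 July 2008.

September 12, 2007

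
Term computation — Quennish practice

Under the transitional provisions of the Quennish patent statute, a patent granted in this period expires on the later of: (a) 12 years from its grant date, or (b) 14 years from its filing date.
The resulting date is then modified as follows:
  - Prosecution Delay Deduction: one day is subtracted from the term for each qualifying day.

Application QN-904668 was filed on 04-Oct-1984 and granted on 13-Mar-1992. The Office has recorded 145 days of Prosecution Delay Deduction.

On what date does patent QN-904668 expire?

2003-10-20

(a) grant + 12 years → 13 March 2004.
(b) filing + 14 years → 4 October 1998.
Later of the two: 13 March 2004.
Prosecution Delay Deduction: −145 days → 20 October 2003.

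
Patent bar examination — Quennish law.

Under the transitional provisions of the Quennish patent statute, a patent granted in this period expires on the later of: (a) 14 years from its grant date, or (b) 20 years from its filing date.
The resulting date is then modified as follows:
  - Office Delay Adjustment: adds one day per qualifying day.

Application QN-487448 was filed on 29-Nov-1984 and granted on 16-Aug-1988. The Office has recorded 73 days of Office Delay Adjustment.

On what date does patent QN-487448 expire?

(a) grant + 14 years → 16 August 2002.
(b) filing + 20 years → 29 November 2004.
Later of the two: 29 November 2004.
Office Delay Adjustment: +73 days → 10 February 2005.

2005-02-10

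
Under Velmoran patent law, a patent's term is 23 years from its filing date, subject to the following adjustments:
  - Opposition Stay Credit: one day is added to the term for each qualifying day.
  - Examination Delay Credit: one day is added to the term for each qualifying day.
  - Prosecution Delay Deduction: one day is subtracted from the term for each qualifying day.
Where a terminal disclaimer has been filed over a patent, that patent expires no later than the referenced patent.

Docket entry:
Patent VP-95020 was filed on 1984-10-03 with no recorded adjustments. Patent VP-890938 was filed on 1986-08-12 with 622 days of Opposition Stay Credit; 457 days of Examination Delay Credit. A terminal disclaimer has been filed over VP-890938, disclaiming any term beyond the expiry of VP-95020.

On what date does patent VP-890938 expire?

2007-10-03

Natural term of VP-890938:
  Base: filing + 23 years → 12 August 2009.
  Opposition Stay Credit: +622 days → 26 April 2011.
  Examination Delay Credit: +457 days → 26 July 2012.
Expiry of referenced patent VP-95020:
  Base: filing + 23 years → 3 October 2007.
Terminal disclaimer: VP-890938 expires on the earlier of 26 July 2012 and 3 October 2007.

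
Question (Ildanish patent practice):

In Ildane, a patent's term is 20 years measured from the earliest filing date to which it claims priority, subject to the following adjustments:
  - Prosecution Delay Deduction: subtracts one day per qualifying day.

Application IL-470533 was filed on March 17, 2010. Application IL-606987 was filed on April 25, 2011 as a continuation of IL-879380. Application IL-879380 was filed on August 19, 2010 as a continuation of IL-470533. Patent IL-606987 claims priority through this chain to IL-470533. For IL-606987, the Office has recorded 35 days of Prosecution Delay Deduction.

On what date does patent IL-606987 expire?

2030-02-10

Earliest priority filing: 17 March 2010.
Base term: 17 March 2010 + 20 years → 17 March 2030.
Prosecution Delay Deduction: −35 days → 10 February 2030.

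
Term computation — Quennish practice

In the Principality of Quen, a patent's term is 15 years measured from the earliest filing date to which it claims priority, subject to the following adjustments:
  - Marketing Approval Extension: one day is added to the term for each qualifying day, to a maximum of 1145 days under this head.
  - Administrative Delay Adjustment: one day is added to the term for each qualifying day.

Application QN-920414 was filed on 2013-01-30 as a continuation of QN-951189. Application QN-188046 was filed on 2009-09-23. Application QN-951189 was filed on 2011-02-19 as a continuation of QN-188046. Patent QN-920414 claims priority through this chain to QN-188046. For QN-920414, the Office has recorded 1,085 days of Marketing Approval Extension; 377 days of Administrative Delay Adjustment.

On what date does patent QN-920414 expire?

September 24, 2028

Earliest priority filing: 23 September 2009.
Base term: 23 September 2009 + 15 years → 23 September 2024.
Marketing Approval Extension: 1085 days (within the 1145-day cap) → +1085 days → 13 September 2027.
Administrative Delay Adjustment: +377 days → 24 September 2028.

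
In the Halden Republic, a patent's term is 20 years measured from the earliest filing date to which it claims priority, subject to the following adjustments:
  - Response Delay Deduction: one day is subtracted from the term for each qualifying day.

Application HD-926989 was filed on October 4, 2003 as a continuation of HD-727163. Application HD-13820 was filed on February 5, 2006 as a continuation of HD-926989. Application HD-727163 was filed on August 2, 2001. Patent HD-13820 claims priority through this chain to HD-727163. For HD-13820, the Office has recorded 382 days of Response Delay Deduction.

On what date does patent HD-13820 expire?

Earliest priority filing: 2 August 2001.
Base term: 2 August 2001 + 20 years → 2 August 2021.
Response Delay Deduction: −382 days → 16 July 2020.

2020-07-16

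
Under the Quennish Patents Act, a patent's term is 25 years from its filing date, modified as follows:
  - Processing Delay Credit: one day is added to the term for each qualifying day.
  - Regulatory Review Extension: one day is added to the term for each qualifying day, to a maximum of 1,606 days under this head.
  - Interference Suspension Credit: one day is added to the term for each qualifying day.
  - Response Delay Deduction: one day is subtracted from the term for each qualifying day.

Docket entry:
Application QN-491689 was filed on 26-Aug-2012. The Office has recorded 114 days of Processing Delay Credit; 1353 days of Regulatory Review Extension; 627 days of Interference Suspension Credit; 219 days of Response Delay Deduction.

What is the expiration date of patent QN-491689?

Base term: filing date + 25 years → 26 August 2037.
Processing Delay Credit: +114 days → 18 December 2037.
Regulatory Review Extension: 1353 days (within the 1606-day cap) → +1353 days → 1 September 2041.
Interference Suspension Credit: +627 days → 21 May 2043.
Response Delay Deduction: −219 days → 14 October 2042.

October 14, 2042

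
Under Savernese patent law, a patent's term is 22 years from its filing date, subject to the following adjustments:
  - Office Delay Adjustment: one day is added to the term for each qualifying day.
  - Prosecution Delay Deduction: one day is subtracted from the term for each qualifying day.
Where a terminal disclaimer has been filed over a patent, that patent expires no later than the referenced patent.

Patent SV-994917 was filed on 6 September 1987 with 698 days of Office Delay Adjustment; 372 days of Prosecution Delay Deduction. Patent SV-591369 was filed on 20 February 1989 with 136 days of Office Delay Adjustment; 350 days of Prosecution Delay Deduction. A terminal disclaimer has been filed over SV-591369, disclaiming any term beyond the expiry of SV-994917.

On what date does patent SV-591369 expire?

2010-07-21

Natural term of SV-591369:
  Base: filing + 22 years → 20 February 2011.
  Office Delay Adjustment: +136 days → 6 July 2011.
  Prosecution Delay Deduction: −350 days → 21 July 2010.
Expiry of referenced patent SV-994917:
  Base: filing + 22 years → 6 September 2009.
  Office Delay Adjustment: +698 days → 5 August 2011.
  Prosecution Delay Deduction: −372 days → 29 July 2010.
Terminal disclaimer: SV-591369 expires on the earlier of 21 July 2010 and 29 July 2010.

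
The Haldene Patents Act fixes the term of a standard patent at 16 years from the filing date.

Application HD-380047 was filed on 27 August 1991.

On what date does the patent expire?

Filing date + 16 years → 27 August 2007.

2007-08-27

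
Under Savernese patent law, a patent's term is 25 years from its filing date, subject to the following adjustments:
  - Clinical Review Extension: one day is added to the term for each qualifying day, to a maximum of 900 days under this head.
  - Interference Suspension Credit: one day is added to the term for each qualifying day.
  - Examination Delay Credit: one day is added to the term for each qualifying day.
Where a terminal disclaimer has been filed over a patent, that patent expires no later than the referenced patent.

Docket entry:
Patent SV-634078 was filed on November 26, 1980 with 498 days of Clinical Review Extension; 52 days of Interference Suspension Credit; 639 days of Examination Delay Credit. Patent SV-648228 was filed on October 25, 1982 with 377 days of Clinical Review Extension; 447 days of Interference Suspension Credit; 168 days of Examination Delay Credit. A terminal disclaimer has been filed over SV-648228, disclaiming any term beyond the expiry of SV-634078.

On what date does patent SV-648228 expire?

Natural term of SV-648228:
  Base: filing + 25 years → 25 October 2007.
  Clinical Review Extension: 377 days (within the 900-day cap) → +377 days → 5 November 2008.
  Interference Suspension Credit: +447 days → 26 January 2010.
  Examination Delay Credit: +168 days → 13 July 2010.
Expiry of referenced patent SV-634078:
  Base: filing + 25 years → 26 November 2005.
  Clinical Review Extension: 498 days (within the 900-day cap) → +498 days → 8 April 2007.
  Interference Suspension Credit: +52 days → 30 May 2007.
  Examination Delay Credit: +639 days → 27 February 2009.
Terminal disclaimer: SV-648228 expires on the earlier of 13 July 2010 and 27 February 2009.

February 27, 2009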